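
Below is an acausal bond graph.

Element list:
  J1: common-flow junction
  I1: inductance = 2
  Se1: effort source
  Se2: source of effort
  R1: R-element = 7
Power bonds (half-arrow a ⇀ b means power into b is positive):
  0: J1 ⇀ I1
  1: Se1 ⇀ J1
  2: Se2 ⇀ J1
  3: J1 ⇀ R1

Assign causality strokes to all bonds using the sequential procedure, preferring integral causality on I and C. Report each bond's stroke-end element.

#1 →J1  (Se1 fixes effort; stroke away)
#2 →J1  (Se2: effort source, stroke at far end)
#0 →I1  (prefer integral on I1)
#3 →J1  (common-f at J1 fixed by 0)

#0 stroke→I1
#1 stroke→J1
#2 stroke→J1
#3 stroke→J1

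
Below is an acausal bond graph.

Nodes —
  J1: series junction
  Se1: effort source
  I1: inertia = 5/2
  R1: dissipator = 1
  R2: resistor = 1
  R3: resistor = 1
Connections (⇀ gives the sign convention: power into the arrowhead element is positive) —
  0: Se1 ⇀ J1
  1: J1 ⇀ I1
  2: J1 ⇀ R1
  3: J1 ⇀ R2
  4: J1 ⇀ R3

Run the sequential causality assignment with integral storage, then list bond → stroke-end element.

#0 stroke at J1  (source Se1 imposes e)
#1 stroke at I1  (I1: I, integral causality)
#2 stroke at J1  (common-f at J1 fixed by 1)
#3 stroke at J1  (1-jn J1 has f-setter on 1)
#4 stroke at J1  (common-f at J1 fixed by 1)

bond 0 |J1
bond 1 |I1
bond 2 |J1
bond 3 |J1
bond 4 |J1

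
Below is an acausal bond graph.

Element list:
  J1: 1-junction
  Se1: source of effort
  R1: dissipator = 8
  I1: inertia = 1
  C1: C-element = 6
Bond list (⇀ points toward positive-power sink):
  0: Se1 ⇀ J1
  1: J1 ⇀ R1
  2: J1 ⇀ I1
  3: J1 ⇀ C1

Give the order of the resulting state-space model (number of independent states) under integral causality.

β0 stroke at J1  (Se1 (Se) sets effort on bond)
β2 stroke at I1  (prefer integral on I1)
β1 stroke at J1  (1-jn J1 has f-setter on 2)
β3 stroke at J1  (J1: bond 2 brought flow, rest push out)

2  (C1, I1 all integral)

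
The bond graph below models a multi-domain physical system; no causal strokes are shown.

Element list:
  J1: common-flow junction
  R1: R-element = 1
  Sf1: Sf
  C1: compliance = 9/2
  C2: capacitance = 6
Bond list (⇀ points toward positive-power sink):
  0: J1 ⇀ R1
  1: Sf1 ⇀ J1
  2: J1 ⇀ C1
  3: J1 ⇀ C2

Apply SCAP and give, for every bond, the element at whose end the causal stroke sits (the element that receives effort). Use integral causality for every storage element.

b1 →Sf1  (source Sf1 imposes f)
b0 →J1  (J1: bond 1 brought flow, rest push out)
b2 →J1  (common-f at J1 fixed by 1)
b3 →J1  (1-jn J1 has f-setter on 1)

β0 →J1
β1 →Sf1
β2 →J1
β3 →J1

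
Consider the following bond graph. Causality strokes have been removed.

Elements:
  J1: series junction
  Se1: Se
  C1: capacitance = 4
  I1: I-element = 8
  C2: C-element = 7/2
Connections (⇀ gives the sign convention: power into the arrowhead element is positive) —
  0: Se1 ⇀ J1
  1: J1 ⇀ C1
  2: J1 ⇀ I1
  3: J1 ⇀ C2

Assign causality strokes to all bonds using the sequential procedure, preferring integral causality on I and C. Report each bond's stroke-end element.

β0 stroke at J1  (source Se1 imposes e)
β1 stroke at J1  (C1: C, integral causality)
β2 stroke at I1  (prefer integral on I1)
β3 stroke at J1  (common-f at J1 fixed by 2)

bond 0 stroke→J1
bond 1 stroke→J1
bond 2 stroke→I1
bond 3 stroke→J1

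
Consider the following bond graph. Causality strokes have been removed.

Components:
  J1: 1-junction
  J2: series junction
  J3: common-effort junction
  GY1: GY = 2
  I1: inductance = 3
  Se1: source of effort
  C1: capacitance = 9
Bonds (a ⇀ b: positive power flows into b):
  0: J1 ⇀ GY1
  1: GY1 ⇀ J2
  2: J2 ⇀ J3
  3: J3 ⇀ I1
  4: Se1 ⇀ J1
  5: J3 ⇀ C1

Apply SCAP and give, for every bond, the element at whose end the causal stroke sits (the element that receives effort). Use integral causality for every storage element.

#4 |J1  (Se1 fixes effort; stroke away)
#0 |GY1  (J1 needs exactly one f-in)
#1 |GY1  (GY1: gyrator matches bond 0)
#2 |J2  (common-f at J2 fixed by 1)
#3 |I1  (prefer integral on I1)
#5 |J3  (only one effort-in slot at J3)

b0 stroke→GY1
b1 stroke→GY1
b2 stroke→J2
b3 stroke→I1
b4 stroke→J1
b5 stroke→J3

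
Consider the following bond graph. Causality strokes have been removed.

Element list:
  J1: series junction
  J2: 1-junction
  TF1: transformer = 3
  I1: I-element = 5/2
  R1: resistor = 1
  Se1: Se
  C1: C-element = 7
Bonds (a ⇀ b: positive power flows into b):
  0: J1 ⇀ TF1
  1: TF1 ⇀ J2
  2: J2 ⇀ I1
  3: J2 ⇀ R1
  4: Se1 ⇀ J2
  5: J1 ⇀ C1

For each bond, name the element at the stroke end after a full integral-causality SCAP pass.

bond 4 |J2  (Se1 (Se) sets effort on bond)
bond 2 |I1  (I1: I, integral causality)
bond 1 |J2  (J2 flow already set via bond 2)
bond 3 |J2  (common-f at J2 fixed by 2)
bond 0 |TF1  (TF1: transformer flips bond 1)
bond 5 |J1  (1-jn J1 has f-setter on 0)

b0 |TF1
b1 |J2
b2 |I1
b3 |J2
b4 |J2
b5 |J1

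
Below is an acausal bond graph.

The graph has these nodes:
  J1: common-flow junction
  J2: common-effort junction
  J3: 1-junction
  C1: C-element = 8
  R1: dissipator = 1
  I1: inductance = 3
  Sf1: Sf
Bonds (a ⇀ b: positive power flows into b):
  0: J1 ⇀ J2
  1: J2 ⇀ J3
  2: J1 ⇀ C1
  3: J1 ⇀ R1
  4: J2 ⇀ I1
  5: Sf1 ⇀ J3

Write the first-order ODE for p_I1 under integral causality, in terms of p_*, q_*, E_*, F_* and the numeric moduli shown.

dp_I1/dt = -F_Sf1 - p_I1/3 - q_C1/8

bond 5 →Sf1  (Sf1 fixes flow; stroke at Sf1)
bond 1 →J3  (1-jn J3 has f-setter on 5)
bond 2 →J1  (C1: C, integral causality)
bond 4 →I1  (I1 integral (f out))
bond 0 →J2  (only one effort-in slot at J2)
bond 3 →J1  (common-f at J1 fixed by 0)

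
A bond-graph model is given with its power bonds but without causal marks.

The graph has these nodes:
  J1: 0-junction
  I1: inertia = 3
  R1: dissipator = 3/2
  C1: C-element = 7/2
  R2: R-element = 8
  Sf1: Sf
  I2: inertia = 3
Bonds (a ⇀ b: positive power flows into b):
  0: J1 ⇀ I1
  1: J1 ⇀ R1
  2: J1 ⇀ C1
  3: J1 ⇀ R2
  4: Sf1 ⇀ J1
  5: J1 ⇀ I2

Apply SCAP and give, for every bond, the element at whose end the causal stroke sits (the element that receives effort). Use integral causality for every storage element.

bond 4 |Sf1  (Sf1: flow source, stroke at near end)
bond 0 |I1  (I1 outputs flow p/I1)
bond 2 |J1  (prefer integral on C1)
bond 1 |R1  (common-e at J1 fixed by 2)
bond 3 |R2  (0-jn J1 has e-setter on 2)
bond 5 |I2  (0-jn J1 has e-setter on 2)

b0 →I1
b1 →R1
b2 →J1
b3 →R2
b4 →Sf1
b5 →I2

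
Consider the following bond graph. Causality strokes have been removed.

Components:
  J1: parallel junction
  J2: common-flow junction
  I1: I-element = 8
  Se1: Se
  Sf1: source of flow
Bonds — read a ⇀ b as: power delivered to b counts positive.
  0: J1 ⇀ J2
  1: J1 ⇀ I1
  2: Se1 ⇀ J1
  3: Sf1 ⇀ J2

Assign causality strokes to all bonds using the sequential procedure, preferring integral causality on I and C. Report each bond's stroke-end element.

#2 |J1  (Se1 fixes effort; stroke away)
#3 |Sf1  (Sf1 (Sf) sets flow on bond)
#0 |J2  (0-jn J1 has e-setter on 2)
#1 |I1  (J1: bond 2 brought effort, rest push out)

β0 →J2
β1 →I1
β2 →J1
β3 →Sf1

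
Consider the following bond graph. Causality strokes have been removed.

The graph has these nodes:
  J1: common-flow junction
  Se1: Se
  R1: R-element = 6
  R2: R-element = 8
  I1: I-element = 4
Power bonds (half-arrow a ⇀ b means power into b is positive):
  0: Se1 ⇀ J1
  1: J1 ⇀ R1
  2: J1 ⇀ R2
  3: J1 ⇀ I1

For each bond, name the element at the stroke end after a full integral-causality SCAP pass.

β0 →J1  (Se1 fixes effort; stroke away)
β3 →I1  (prefer integral on I1)
β1 →J1  (common-f at J1 fixed by 3)
β2 →J1  (1-jn J1 has f-setter on 3)

bond 0 →J1
bond 1 →J1
bond 2 →J1
bond 3 →I1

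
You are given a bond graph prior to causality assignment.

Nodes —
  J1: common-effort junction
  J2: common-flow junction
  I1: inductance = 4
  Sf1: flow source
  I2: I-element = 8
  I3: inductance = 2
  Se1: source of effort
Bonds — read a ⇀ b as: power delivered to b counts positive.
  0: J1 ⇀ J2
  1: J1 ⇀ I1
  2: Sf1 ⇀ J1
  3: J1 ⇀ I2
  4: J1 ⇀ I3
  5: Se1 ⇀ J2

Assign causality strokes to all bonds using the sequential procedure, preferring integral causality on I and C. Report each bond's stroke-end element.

β2 stroke→Sf1  (source Sf1 imposes f)
β5 stroke→J2  (source Se1 imposes e)
β0 stroke→J1  (J2: last free bond brings flow in)
β1 stroke→I1  (common-e at J1 fixed by 0)
β3 stroke→I2  (J1 effort already set via bond 0)
β4 stroke→I3  (common-e at J1 fixed by 0)

b0 stroke at J1
b1 stroke at I1
b2 stroke at Sf1
b3 stroke at I2
b4 stroke at I3
b5 stroke at J2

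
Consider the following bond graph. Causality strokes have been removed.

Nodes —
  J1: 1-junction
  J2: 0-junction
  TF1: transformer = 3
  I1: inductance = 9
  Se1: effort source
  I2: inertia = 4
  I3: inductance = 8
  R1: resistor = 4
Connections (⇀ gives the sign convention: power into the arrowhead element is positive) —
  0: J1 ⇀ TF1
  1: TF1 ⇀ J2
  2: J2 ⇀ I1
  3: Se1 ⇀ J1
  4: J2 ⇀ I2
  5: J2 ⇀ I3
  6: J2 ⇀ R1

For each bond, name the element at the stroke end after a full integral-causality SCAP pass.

β3 stroke→J1  (Se1 fixes effort; stroke away)
β0 stroke→TF1  (closing 1-jn rule on J1)
β1 stroke→J2  (through TF1, causality passes straight; one stroke at TF1)
β2 stroke→I1  (J2 effort already set via bond 1)
β4 stroke→I2  (J2: bond 1 brought effort, rest push out)
β5 stroke→I3  (common-e at J2 fixed by 1)
β6 stroke→R1  (common-e at J2 fixed by 1)

bond 0 |TF1
bond 1 |J2
bond 2 |I1
bond 3 |J1
bond 4 |I2
bond 5 |I3
bond 6 |R1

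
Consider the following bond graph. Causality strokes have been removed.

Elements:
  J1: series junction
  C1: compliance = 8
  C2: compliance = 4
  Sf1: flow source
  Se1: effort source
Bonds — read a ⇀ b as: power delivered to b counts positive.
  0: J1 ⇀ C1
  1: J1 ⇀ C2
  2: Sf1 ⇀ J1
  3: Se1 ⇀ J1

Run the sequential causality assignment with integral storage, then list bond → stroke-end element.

β2 stroke→Sf1  (source Sf1 imposes f)
β3 stroke→J1  (Se1 (Se) sets effort on bond)
β0 stroke→J1  (J1 flow already set via bond 2)
β1 stroke→J1  (1-jn J1 has f-setter on 2)

bond 0 →J1
bond 1 →J1
bond 2 →Sf1
bond 3 →J1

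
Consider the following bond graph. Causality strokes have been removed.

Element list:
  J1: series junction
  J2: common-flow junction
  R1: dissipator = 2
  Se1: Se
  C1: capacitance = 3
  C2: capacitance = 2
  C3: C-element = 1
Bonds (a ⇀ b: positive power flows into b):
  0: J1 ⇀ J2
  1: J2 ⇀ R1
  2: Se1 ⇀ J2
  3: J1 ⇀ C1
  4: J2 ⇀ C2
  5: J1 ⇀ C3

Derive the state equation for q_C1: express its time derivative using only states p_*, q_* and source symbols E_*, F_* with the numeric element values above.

dq_C1/dt = E_Se1/2 - q_C1/6 - q_C2/4 - q_C3/2

#2 →J2  (source Se1 imposes e)
#3 →J1  (C1 integral (e out))
#4 →J2  (prefer integral on C2)
#5 →J1  (prefer integral on C3)
#0 →J2  (J1 needs exactly one f-in)
#1 →R1  (only one flow-in slot at J2)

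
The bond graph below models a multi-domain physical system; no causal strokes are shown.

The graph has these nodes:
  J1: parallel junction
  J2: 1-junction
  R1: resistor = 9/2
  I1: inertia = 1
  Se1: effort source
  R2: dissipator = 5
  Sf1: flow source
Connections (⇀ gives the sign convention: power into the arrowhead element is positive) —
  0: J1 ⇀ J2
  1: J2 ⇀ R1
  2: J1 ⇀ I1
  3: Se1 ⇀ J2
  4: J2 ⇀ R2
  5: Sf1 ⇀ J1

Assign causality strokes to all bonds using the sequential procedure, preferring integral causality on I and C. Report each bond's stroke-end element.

bond 0 |J1
bond 1 |J2
bond 2 |I1
bond 3 |J2
bond 4 |J2
bond 5 |Sf1

β3 |J2  (Se1 (Se) sets effort on bond)
β5 |Sf1  (Sf1: flow source, stroke at near end)
β2 |I1  (prefer integral on I1)
β0 |J1  (J1 needs exactly one e-in)
β1 |J2  (common-f at J2 fixed by 0)
β4 |J2  (common-f at J2 fixed by 0)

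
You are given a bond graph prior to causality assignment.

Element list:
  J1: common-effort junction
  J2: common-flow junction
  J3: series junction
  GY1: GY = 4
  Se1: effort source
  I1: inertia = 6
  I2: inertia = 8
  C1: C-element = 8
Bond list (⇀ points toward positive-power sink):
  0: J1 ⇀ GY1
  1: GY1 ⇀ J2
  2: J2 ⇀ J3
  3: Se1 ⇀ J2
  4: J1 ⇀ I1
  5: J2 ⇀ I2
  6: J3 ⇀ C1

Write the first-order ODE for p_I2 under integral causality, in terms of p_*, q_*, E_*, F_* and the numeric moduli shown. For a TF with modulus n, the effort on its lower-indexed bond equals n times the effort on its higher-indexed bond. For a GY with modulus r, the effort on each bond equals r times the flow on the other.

b3 stroke at J2  (source Se1 imposes e)
b4 stroke at I1  (prefer integral on I1)
b0 stroke at J1  (only one effort-in slot at J1)
b1 stroke at J2  (GY1 both-in/both-out from 0)
b5 stroke at I2  (prefer integral on I2)
b2 stroke at J2  (common-f at J2 fixed by 5)
b6 stroke at J3  (J3 flow already set via bond 2)

dp_I2/dt = E_Se1 - 2*p_I1/3 - q_C1/8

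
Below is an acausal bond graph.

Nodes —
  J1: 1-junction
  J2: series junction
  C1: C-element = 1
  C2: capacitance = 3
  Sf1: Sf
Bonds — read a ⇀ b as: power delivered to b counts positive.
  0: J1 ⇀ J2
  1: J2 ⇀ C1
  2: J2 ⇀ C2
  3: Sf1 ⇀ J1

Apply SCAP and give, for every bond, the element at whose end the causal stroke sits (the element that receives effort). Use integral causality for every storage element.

b3 →Sf1  (Sf1 fixes flow; stroke at Sf1)
b0 →J1  (common-f at J1 fixed by 3)
b1 →J2  (1-jn J2 has f-setter on 0)
b2 →J2  (common-f at J2 fixed by 0)

b0 →J1
b1 →J2
b2 →J2
b3 →Sf1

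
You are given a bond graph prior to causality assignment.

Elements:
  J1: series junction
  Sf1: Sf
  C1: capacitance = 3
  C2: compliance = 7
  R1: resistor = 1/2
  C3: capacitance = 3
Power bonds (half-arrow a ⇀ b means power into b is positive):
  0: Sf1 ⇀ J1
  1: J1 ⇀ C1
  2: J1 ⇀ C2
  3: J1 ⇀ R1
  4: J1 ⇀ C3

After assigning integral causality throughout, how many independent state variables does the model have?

#0 →Sf1  (Sf1 fixes flow; stroke at Sf1)
#1 →J1  (1-jn J1 has f-setter on 0)
#2 →J1  (1-jn J1 has f-setter on 0)
#3 →J1  (common-f at J1 fixed by 0)
#4 →J1  (J1: bond 0 brought flow, rest push out)

3  (C1, C2, C3 all integral)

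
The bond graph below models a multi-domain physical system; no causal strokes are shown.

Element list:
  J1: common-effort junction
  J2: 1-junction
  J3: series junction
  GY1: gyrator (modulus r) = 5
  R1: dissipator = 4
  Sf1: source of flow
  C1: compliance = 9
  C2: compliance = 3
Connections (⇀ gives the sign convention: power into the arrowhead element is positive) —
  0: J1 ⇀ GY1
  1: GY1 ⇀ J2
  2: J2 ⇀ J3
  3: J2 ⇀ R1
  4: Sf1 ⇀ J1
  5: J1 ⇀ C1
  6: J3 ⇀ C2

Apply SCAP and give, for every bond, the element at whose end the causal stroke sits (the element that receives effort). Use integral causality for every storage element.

b0 stroke at GY1
b1 stroke at GY1
b2 stroke at J2
b3 stroke at J2
b4 stroke at Sf1
b5 stroke at J1
b6 stroke at J3

b4 stroke→Sf1  (Sf1: flow source, stroke at near end)
b5 stroke→J1  (C1 integral (e out))
b0 stroke→GY1  (common-e at J1 fixed by 5)
b1 stroke→GY1  (through GY1, causality inverts; strokes same side of GY1)
b2 stroke→J2  (J2 flow already set via bond 1)
b3 stroke→J2  (J2: bond 1 brought flow, rest push out)
b6 stroke→J3  (J3: bond 2 brought flow, rest push out)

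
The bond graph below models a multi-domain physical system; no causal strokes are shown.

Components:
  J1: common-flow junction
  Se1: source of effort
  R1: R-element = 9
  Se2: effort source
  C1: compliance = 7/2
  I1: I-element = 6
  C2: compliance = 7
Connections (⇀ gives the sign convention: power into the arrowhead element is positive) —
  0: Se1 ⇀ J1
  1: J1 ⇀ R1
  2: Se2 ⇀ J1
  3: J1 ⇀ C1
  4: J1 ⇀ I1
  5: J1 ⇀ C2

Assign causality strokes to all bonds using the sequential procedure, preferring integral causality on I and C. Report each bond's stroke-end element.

β0 stroke→J1  (source Se1 imposes e)
β2 stroke→J1  (Se2 fixes effort; stroke away)
β3 stroke→J1  (C1 outputs effort q/C1)
β4 stroke→I1  (I1: I, integral causality)
β1 stroke→J1  (J1 flow already set via bond 4)
β5 stroke→J1  (common-f at J1 fixed by 4)

#0 →J1
#1 →J1
#2 →J1
#3 →J1
#4 →I1
#5 →J1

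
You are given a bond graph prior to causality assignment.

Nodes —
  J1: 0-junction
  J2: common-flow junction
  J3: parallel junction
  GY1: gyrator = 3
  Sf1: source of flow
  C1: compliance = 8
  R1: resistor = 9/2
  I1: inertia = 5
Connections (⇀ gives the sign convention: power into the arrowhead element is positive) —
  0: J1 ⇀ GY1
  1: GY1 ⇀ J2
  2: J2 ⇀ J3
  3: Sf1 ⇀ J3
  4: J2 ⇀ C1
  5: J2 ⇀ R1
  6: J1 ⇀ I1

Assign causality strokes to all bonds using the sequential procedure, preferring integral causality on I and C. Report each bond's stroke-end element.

bond 0 stroke at J1
bond 1 stroke at J2
bond 2 stroke at J3
bond 3 stroke at Sf1
bond 4 stroke at J2
bond 5 stroke at J2
bond 6 stroke at I1

β3 stroke→Sf1  (source Sf1 imposes f)
β2 stroke→J3  (J3: last free bond brings effort in)
β1 stroke→J2  (J2 flow already set via bond 2)
β4 stroke→J2  (J2: bond 2 brought flow, rest push out)
β5 stroke→J2  (common-f at J2 fixed by 2)
β0 stroke→J1  (GY1: gyrator matches bond 1)
β6 stroke→I1  (J1 effort already set via bond 0)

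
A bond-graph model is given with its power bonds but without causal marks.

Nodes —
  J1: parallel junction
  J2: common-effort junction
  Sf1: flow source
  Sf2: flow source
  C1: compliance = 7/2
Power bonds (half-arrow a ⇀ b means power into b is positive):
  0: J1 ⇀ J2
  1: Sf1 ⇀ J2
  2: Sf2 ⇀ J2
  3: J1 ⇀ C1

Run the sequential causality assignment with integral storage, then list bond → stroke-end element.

β1 stroke→Sf1  (source Sf1 imposes f)
β2 stroke→Sf2  (Sf2 (Sf) sets flow on bond)
β0 stroke→J2  (J2: last free bond brings effort in)
β3 stroke→J1  (closing 0-jn rule on J1)

bond 0 stroke at J2
bond 1 stroke at Sf1
bond 2 stroke at Sf2
bond 3 stroke at J1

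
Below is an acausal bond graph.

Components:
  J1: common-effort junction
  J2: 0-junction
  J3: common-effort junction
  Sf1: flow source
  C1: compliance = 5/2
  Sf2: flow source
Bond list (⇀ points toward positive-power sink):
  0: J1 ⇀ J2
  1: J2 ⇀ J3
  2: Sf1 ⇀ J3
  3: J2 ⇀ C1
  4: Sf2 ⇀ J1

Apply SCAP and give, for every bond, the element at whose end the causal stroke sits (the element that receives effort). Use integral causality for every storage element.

#0 stroke→J1
#1 stroke→J3
#2 stroke→Sf1
#3 stroke→J2
#4 stroke→Sf2

#2 stroke→Sf1  (Sf1 (Sf) sets flow on bond)
#4 stroke→Sf2  (Sf2 fixes flow; stroke at Sf2)
#0 stroke→J1  (J1: last free bond brings effort in)
#1 stroke→J3  (closing 0-jn rule on J3)
#3 stroke→J2  (closing 0-jn rule on J2)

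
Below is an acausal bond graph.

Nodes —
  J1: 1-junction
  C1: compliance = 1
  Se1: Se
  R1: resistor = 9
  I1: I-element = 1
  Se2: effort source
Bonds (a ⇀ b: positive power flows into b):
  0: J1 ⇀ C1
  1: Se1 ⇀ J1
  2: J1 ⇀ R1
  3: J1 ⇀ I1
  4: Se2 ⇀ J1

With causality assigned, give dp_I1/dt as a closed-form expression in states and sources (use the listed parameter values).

β1 stroke at J1  (source Se1 imposes e)
β4 stroke at J1  (Se2: effort source, stroke at far end)
β0 stroke at J1  (C1 integral (e out))
β3 stroke at I1  (I1 integral (f out))
β2 stroke at J1  (J1: bond 3 brought flow, rest push out)

dp_I1/dt = E_Se1 + E_Se2 - 9*p_I1 - q_C1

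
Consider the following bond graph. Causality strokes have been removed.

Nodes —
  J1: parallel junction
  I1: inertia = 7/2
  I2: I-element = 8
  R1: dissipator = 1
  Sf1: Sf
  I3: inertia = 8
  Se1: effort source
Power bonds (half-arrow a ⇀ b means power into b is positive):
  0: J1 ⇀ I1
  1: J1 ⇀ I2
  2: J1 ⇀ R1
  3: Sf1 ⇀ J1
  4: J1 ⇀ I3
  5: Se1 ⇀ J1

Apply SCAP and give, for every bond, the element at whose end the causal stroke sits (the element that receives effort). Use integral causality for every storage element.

b0 stroke→I1
b1 stroke→I2
b2 stroke→R1
b3 stroke→Sf1
b4 stroke→I3
b5 stroke→J1

bond 3 |Sf1  (Sf1 fixes flow; stroke at Sf1)
bond 5 |J1  (Se1 fixes effort; stroke away)
bond 0 |I1  (J1: bond 5 brought effort, rest push out)
bond 1 |I2  (J1: bond 5 brought effort, rest push out)
bond 2 |R1  (0-jn J1 has e-setter on 5)
bond 4 |I3  (common-e at J1 fixed by 5)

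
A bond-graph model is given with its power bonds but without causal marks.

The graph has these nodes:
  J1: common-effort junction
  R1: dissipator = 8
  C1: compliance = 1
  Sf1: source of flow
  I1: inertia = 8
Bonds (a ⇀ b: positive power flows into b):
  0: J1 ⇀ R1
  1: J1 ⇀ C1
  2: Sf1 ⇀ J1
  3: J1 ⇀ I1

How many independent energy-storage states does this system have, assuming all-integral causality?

bond 2 |Sf1  (Sf1: flow source, stroke at near end)
bond 1 |J1  (prefer integral on C1)
bond 0 |R1  (0-jn J1 has e-setter on 1)
bond 3 |I1  (J1: bond 1 brought effort, rest push out)

2  (C1, I1 all integral)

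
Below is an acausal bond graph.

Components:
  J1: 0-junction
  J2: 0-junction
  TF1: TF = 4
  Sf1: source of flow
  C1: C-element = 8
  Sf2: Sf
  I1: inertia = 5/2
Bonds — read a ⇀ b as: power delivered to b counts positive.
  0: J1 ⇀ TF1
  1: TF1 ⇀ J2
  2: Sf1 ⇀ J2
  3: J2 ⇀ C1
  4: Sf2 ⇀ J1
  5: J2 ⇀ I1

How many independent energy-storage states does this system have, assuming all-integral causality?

β2 stroke→Sf1  (Sf1: flow source, stroke at near end)
β4 stroke→Sf2  (Sf2 (Sf) sets flow on bond)
β0 stroke→J1  (closing 0-jn rule on J1)
β1 stroke→TF1  (through TF1, causality passes straight; one stroke at TF1)
β3 stroke→J2  (prefer integral on C1)
β5 stroke→I1  (0-jn J2 has e-setter on 3)

2  (C1, I1 all integral)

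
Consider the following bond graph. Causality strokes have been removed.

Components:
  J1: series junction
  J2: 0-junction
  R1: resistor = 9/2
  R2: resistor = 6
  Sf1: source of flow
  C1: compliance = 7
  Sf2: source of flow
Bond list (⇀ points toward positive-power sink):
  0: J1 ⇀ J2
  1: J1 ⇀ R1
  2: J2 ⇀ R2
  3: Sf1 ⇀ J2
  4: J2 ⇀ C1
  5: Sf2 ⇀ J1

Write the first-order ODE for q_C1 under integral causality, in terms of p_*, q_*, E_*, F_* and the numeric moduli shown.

β3 stroke→Sf1  (Sf1: flow source, stroke at near end)
β5 stroke→Sf2  (source Sf2 imposes f)
β0 stroke→J1  (J1: bond 5 brought flow, rest push out)
β1 stroke→J1  (1-jn J1 has f-setter on 5)
β4 stroke→J2  (prefer integral on C1)
β2 stroke→R2  (common-e at J2 fixed by 4)

dq_C1/dt = F_Sf1 + F_Sf2 - q_C1/42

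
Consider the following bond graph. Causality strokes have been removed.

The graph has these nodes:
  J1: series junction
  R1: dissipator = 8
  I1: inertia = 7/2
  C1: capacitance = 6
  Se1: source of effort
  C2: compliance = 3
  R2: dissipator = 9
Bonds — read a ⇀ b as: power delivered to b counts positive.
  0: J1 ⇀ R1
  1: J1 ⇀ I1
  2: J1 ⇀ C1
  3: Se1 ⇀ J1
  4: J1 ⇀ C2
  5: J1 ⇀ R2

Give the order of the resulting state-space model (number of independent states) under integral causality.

β3 stroke→J1  (Se1 fixes effort; stroke away)
β1 stroke→I1  (I1 integral (f out))
β0 stroke→J1  (J1 flow already set via bond 1)
β2 stroke→J1  (J1: bond 1 brought flow, rest push out)
β4 stroke→J1  (J1 flow already set via bond 1)
β5 stroke→J1  (J1: bond 1 brought flow, rest push out)

3  (C1, C2, I1 all integral)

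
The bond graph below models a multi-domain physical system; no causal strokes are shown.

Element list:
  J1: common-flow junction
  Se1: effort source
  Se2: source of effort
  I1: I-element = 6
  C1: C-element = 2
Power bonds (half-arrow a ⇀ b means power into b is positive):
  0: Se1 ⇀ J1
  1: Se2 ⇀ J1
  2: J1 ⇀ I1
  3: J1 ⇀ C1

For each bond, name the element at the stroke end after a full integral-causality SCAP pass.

β0 stroke→J1  (Se1 (Se) sets effort on bond)
β1 stroke→J1  (source Se2 imposes e)
β2 stroke→I1  (prefer integral on I1)
β3 stroke→J1  (1-jn J1 has f-setter on 2)

bond 0 stroke→J1
bond 1 stroke→J1
bond 2 stroke→I1
bond 3 stroke→J1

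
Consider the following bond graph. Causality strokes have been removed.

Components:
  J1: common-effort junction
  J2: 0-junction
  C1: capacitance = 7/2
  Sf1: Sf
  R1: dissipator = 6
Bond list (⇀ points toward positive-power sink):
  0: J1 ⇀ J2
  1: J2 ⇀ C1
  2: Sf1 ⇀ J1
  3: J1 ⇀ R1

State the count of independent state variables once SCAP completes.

#2 stroke→Sf1  (Sf1 (Sf) sets flow on bond)
#1 stroke→J2  (C1 outputs effort q/C1)
#0 stroke→J1  (J2 effort already set via bond 1)
#3 stroke→R1  (J1: bond 0 brought effort, rest push out)

1  (C1 all integral)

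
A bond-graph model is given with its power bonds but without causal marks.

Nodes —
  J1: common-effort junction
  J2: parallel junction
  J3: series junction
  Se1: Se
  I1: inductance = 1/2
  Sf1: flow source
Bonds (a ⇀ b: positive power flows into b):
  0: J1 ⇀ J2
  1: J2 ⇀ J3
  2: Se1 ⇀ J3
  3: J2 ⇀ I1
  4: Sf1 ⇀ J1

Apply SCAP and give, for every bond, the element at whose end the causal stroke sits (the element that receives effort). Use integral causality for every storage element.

β2 →J3  (Se1: effort source, stroke at far end)
β4 →Sf1  (Sf1 (Sf) sets flow on bond)
β0 →J1  (J1 needs exactly one e-in)
β1 →J2  (only one flow-in slot at J3)
β3 →I1  (0-jn J2 has e-setter on 1)

b0 stroke→J1
b1 stroke→J2
b2 stroke→J3
b3 stroke→I1
b4 stroke→Sf1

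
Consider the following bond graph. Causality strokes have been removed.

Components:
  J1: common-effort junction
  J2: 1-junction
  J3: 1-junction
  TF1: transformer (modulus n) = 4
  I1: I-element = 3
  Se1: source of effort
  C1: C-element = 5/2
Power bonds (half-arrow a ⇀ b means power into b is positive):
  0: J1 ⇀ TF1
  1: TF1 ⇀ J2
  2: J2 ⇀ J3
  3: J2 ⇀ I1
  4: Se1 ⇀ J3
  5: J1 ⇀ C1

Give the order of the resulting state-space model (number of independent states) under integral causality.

#4 stroke→J3  (Se1 (Se) sets effort on bond)
#2 stroke→J2  (closing 1-jn rule on J3)
#3 stroke→I1  (I1 outputs flow p/I1)
#1 stroke→J2  (common-f at J2 fixed by 3)
#0 stroke→TF1  (TF TF1: opposite of bond 1)
#5 stroke→J1  (J1 needs exactly one e-in)

2  (C1, I1 all integral)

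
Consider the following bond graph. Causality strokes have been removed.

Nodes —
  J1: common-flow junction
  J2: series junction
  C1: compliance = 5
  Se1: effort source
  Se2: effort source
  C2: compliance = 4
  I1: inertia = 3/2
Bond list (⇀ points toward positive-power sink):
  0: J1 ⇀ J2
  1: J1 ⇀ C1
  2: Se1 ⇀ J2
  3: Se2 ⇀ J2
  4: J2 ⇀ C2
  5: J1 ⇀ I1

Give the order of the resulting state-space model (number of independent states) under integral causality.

3  (C1, C2, I1 all integral)

#2 stroke at J2  (source Se1 imposes e)
#3 stroke at J2  (Se2 fixes effort; stroke away)
#1 stroke at J1  (C1 outputs effort q/C1)
#4 stroke at J2  (C2 integral (e out))
#0 stroke at J1  (only one flow-in slot at J2)
#5 stroke at I1  (only one flow-in slot at J1)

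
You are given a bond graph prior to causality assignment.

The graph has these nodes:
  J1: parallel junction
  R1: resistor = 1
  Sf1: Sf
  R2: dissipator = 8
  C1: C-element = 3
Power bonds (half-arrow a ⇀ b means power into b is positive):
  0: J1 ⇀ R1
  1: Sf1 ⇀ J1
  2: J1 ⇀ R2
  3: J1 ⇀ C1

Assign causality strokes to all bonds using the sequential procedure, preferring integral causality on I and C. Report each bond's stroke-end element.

b1 →Sf1  (Sf1: flow source, stroke at near end)
b3 →J1  (C1 outputs effort q/C1)
b0 →R1  (0-jn J1 has e-setter on 3)
b2 →R2  (0-jn J1 has e-setter on 3)

bond 0 stroke at R1
bond 1 stroke at Sf1
bond 2 stroke at R2
bond 3 stroke at J1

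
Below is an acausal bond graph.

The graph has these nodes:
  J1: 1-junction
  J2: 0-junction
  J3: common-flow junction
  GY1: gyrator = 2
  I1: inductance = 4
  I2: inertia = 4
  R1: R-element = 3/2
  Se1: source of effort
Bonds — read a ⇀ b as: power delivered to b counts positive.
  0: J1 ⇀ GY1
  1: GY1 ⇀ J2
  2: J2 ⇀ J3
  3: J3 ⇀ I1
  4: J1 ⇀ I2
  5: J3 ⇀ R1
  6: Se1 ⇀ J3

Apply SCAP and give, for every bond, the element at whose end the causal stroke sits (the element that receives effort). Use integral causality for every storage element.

b6 stroke→J3  (source Se1 imposes e)
b3 stroke→I1  (I1: I, integral causality)
b2 stroke→J3  (J3: bond 3 brought flow, rest push out)
b5 stroke→J3  (1-jn J3 has f-setter on 3)
b1 stroke→J2  (J2: last free bond brings effort in)
b0 stroke→J1  (GY1 both-in/both-out from 1)
b4 stroke→I2  (closing 1-jn rule on J1)

b0 →J1
b1 →J2
b2 →J3
b3 →I1
b4 →I2
b5 →J3
b6 →J3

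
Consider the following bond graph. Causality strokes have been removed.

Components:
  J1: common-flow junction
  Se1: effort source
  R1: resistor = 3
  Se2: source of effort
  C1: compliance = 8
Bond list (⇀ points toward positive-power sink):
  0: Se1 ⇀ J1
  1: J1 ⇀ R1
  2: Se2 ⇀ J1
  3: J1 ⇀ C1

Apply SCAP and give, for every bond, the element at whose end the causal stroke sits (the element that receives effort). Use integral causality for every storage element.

bond 0 stroke→J1
bond 1 stroke→R1
bond 2 stroke→J1
bond 3 stroke→J1

β0 stroke at J1  (Se1: effort source, stroke at far end)
β2 stroke at J1  (Se2 fixes effort; stroke away)
β3 stroke at J1  (prefer integral on C1)
β1 stroke at R1  (closing 1-jn rule on J1)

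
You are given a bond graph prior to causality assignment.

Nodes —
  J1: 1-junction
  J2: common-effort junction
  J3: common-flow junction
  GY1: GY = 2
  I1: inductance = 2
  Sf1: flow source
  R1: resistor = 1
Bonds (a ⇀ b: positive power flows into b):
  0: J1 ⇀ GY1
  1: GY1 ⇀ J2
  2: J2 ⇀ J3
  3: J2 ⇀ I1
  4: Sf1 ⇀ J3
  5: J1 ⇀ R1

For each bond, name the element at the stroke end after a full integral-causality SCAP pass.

#0 |J1
#1 |J2
#2 |J3
#3 |I1
#4 |Sf1
#5 |R1

b4 →Sf1  (Sf1 fixes flow; stroke at Sf1)
b2 →J3  (common-f at J3 fixed by 4)
b3 →I1  (prefer integral on I1)
b1 →J2  (only one effort-in slot at J2)
b0 →J1  (through GY1, causality inverts; strokes same side of GY1)
b5 →R1  (only one flow-in slot at J1)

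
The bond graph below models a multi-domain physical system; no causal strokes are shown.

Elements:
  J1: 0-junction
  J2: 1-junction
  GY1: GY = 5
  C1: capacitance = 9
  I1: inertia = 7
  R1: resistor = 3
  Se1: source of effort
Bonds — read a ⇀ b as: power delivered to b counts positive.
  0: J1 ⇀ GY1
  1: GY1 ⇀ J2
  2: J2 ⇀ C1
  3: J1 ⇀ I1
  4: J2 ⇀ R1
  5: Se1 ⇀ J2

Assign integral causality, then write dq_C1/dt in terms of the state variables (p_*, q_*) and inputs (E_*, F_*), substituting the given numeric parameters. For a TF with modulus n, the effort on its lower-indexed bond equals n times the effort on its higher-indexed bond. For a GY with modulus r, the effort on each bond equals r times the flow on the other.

dq_C1/dt = E_Se1/3 - 5*p_I1/21 - q_C1/27

bond 5 stroke→J2  (Se1 (Se) sets effort on bond)
bond 2 stroke→J2  (C1: C, integral causality)
bond 3 stroke→I1  (I1 integral (f out))
bond 0 stroke→J1  (J1 needs exactly one e-in)
bond 1 stroke→J2  (GY1 both-in/both-out from 0)
bond 4 stroke→R1  (only one flow-in slot at J2)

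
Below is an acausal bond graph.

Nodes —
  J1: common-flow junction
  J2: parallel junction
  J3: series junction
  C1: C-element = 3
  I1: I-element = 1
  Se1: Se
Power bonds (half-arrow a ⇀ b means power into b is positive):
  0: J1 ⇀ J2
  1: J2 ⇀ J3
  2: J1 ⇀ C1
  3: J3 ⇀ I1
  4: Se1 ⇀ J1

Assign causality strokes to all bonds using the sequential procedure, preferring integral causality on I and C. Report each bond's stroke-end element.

β4 →J1  (Se1 (Se) sets effort on bond)
β2 →J1  (C1 integral (e out))
β0 →J2  (J1: last free bond brings flow in)
β1 →J3  (J2 effort already set via bond 0)
β3 →I1  (J3 needs exactly one f-in)

bond 0 stroke at J2
bond 1 stroke at J3
bond 2 stroke at J1
bond 3 stroke at I1
bond 4 stroke at J1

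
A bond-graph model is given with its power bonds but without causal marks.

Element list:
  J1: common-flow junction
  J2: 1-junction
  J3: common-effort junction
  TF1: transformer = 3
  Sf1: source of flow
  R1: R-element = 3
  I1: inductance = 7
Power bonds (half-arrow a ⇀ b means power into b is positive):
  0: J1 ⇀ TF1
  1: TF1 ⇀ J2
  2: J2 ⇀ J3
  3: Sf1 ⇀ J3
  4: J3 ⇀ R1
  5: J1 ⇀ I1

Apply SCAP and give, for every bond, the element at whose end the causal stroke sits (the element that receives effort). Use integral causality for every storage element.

#3 stroke→Sf1  (Sf1 (Sf) sets flow on bond)
#5 stroke→I1  (I1: I, integral causality)
#0 stroke→J1  (J1: bond 5 brought flow, rest push out)
#1 stroke→TF1  (TF1: transformer flips bond 0)
#2 stroke→J2  (1-jn J2 has f-setter on 1)
#4 stroke→J3  (J3: last free bond brings effort in)

bond 0 →J1
bond 1 →TF1
bond 2 →J2
bond 3 →Sf1
bond 4 →J3
bond 5 →I1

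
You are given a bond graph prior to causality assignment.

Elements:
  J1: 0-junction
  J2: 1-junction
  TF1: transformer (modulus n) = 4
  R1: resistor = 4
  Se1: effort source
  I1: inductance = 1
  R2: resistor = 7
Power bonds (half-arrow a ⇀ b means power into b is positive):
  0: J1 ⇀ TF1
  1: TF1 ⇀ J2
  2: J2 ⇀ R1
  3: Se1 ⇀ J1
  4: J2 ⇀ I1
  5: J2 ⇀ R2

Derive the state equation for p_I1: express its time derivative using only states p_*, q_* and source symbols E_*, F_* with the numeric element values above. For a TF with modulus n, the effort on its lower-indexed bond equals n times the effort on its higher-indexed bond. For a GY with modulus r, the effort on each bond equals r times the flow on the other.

dp_I1/dt = E_Se1/4 - 11*p_I1

#3 stroke at J1  (Se1 (Se) sets effort on bond)
#0 stroke at TF1  (J1 effort already set via bond 3)
#1 stroke at J2  (TF1 one-in-one-out from 0)
#4 stroke at I1  (I1: I, integral causality)
#2 stroke at J2  (1-jn J2 has f-setter on 4)
#5 stroke at J2  (J2 flow already set via bond 4)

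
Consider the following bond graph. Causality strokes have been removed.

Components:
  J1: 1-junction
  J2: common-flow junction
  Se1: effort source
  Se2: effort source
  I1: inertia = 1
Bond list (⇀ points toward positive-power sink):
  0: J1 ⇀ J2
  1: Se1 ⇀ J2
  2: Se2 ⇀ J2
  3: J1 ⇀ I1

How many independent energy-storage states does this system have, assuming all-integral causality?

1  (I1 all integral)

b1 |J2  (source Se1 imposes e)
b2 |J2  (source Se2 imposes e)
b0 |J1  (J2 needs exactly one f-in)
b3 |I1  (only one flow-in slot at J1)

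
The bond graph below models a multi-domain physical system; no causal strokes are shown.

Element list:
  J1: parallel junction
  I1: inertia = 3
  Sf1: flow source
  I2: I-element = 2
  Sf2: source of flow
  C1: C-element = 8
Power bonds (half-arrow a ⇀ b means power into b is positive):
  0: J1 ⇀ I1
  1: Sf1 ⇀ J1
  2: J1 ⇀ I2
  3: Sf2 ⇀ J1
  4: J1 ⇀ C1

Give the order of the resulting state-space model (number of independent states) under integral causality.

b1 stroke→Sf1  (Sf1 (Sf) sets flow on bond)
b3 stroke→Sf2  (Sf2 (Sf) sets flow on bond)
b0 stroke→I1  (prefer integral on I1)
b2 stroke→I2  (prefer integral on I2)
b4 stroke→J1  (J1 needs exactly one e-in)

3  (C1, I1, I2 all integral)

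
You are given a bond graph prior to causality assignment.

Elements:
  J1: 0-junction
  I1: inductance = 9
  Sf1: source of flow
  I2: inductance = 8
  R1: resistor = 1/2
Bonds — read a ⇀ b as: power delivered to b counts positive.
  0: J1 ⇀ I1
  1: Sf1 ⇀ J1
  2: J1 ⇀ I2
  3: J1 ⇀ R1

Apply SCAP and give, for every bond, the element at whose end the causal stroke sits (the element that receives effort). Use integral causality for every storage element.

b1 stroke at Sf1  (Sf1: flow source, stroke at near end)
b0 stroke at I1  (I1 outputs flow p/I1)
b2 stroke at I2  (I2: I, integral causality)
b3 stroke at J1  (J1 needs exactly one e-in)

bond 0 stroke→I1
bond 1 stroke→Sf1
bond 2 stroke→I2
bond 3 stroke→J1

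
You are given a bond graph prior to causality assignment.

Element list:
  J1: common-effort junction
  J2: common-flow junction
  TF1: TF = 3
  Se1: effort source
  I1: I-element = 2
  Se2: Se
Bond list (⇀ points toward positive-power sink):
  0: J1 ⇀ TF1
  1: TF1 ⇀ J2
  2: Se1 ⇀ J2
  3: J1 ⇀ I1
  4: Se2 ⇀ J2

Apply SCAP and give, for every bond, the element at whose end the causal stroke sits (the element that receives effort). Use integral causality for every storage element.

β2 →J2  (Se1: effort source, stroke at far end)
β4 →J2  (Se2 fixes effort; stroke away)
β1 →TF1  (closing 1-jn rule on J2)
β0 →J1  (TF1: transformer flips bond 1)
β3 →I1  (0-jn J1 has e-setter on 0)

β0 |J1
β1 |TF1
β2 |J2
β3 |I1
β4 |J2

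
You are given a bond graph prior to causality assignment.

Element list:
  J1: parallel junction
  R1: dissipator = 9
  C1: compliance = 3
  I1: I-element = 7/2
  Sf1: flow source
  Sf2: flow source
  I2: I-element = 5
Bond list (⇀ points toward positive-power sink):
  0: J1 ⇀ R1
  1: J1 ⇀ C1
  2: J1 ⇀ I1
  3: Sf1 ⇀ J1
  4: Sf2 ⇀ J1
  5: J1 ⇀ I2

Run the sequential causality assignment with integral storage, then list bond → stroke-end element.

β0 stroke→R1
β1 stroke→J1
β2 stroke→I1
β3 stroke→Sf1
β4 stroke→Sf2
β5 stroke→I2

b3 →Sf1  (Sf1 fixes flow; stroke at Sf1)
b4 →Sf2  (Sf2: flow source, stroke at near end)
b1 →J1  (C1 outputs effort q/C1)
b0 →R1  (0-jn J1 has e-setter on 1)
b2 →I1  (J1: bond 1 brought effort, rest push out)
b5 →I2  (J1: bond 1 brought effort, rest push out)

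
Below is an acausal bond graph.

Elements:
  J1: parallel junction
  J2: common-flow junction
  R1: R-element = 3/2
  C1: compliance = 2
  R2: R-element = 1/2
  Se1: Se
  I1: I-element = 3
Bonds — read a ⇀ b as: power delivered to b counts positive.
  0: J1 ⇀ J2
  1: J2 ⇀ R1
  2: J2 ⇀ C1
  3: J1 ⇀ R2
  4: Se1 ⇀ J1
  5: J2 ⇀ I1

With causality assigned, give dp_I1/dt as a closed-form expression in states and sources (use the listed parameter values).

dp_I1/dt = E_Se1 - p_I1/2 - q_C1/2

β4 |J1  (source Se1 imposes e)
β0 |J2  (J1 effort already set via bond 4)
β3 |R2  (0-jn J1 has e-setter on 4)
β2 |J2  (prefer integral on C1)
β5 |I1  (prefer integral on I1)
β1 |J2  (1-jn J2 has f-setter on 5)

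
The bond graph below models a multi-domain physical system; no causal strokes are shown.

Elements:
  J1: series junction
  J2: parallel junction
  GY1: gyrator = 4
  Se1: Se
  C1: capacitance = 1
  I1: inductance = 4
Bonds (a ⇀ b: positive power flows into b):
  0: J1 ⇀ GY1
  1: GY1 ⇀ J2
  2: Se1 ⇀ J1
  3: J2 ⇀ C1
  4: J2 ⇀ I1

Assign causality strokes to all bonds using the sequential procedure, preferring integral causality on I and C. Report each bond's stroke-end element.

#0 stroke at GY1
#1 stroke at GY1
#2 stroke at J1
#3 stroke at J2
#4 stroke at I1

b2 stroke at J1  (Se1 (Se) sets effort on bond)
b0 stroke at GY1  (J1 needs exactly one f-in)
b1 stroke at GY1  (GY1: gyrator matches bond 0)
b3 stroke at J2  (C1 integral (e out))
b4 stroke at I1  (J2 effort already set via bond 3)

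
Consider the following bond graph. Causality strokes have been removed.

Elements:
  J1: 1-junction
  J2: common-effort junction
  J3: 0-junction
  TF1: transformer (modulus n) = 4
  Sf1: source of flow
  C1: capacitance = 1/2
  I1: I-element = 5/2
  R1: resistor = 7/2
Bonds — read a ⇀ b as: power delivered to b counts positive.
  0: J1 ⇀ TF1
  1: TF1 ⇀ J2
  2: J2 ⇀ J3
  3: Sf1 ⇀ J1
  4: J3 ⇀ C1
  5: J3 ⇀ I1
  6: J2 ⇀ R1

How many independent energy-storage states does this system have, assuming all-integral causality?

β3 |Sf1  (source Sf1 imposes f)
β0 |J1  (J1: bond 3 brought flow, rest push out)
β1 |TF1  (through TF1, causality passes straight; one stroke at TF1)
β4 |J3  (C1: C, integral causality)
β2 |J2  (common-e at J3 fixed by 4)
β5 |I1  (common-e at J3 fixed by 4)
β6 |R1  (common-e at J2 fixed by 2)

2  (C1, I1 all integral)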